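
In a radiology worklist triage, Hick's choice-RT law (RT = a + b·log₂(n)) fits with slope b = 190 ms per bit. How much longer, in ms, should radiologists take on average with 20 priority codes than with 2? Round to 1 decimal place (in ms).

631.2 ms

The intercept a cancels: ΔRT = b·(log₂ n₂ − log₂ n₁) = b·log₂(n₂/n₁).
log₂(20) − log₂(2) = 4.3219 − 1 = 3.3219.
ΔRT = 190 × 3.3219 = 631.166 ms.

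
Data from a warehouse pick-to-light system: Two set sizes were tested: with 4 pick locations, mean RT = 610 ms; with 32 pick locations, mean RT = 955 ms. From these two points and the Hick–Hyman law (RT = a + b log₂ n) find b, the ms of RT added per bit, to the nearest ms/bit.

115 ms/bit

Slope: b = (955 − 610) / (log₂ 32 − log₂ 4) = 345/3.0000 = 115 ms/bit.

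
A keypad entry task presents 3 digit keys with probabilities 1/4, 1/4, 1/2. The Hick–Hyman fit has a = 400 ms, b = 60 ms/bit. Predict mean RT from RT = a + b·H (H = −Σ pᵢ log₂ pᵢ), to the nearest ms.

H = −Σ pᵢ log₂ pᵢ = 0.25·2 + 0.25·2 + 0.5·1 = 1.500 bits.
RT = 400 + 60 × 1.500 = 490.00 ms.

490 ms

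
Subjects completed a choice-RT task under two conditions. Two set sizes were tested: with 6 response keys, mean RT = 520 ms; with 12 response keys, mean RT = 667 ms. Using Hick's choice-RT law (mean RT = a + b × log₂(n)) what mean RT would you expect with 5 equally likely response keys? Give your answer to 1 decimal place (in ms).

481.3 ms

Fit slope and intercept:
  b = (667 − 520) / (log₂ 12 − log₂ 6) = 147 / (3.5850 − 2.5850) = 147.000 ms/bit
  a = 520 − 147.000 × 2.5850 = 140.011 ms
Then RT(5) = 140.011 + 147.000 × log₂ 5 = 140.011 + 147.000 × 2.3219 ≈ 481.334 ms.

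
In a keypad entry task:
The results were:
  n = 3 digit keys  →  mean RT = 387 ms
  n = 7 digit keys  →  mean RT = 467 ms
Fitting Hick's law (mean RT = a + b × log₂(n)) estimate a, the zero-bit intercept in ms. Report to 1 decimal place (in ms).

Slope: b = (467 − 387) / (log₂ 7 − log₂ 3) = 80/1.2224 = 65.445 ms/bit.
Intercept: a = 387 − 65.445·log₂(3) = 283.271 ms.

283.3 ms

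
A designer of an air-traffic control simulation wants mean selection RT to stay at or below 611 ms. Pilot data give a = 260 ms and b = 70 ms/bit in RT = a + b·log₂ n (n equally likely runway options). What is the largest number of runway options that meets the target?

32

Set 260 + 70·log₂ n ≤ 611 → log₂ n ≤ (611 − 260)/70 = 5.0143.
So n ≤ 2^5.0143 = 32.318; the largest integer n is 32.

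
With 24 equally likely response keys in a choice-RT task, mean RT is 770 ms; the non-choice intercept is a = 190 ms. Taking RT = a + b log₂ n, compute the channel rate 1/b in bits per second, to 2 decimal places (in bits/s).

7.91 bits/s

b = (770 − 190)/log₂ 24 = 580/4.5850 = 126.500 ms per bit = 0.12650 s/bit; the reciprocal is 7.905 bits/s.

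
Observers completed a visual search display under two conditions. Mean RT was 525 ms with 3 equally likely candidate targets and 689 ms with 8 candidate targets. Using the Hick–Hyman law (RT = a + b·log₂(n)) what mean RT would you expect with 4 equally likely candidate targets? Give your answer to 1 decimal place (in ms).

573.1 ms

Fit slope and intercept:
  b = (689 − 525) / (log₂ 8 − log₂ 3) = 164 / (3 − 1.5850) = 115.898 ms/bit
  a = 525 − 115.898 × 1.5850 = 341.306 ms
Then RT(4) = 341.306 + 115.898 × log₂ 4 = 341.306 + 115.898 × 2 ≈ 573.102 ms.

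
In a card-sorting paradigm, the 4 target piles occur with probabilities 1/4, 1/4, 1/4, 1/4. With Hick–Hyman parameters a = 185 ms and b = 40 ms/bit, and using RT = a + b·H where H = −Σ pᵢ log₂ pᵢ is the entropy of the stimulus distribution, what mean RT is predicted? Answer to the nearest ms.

Each term −pᵢ log₂ pᵢ: 0.25·2 + 0.25·2 + 0.25·2 + 0.25·2; summed, H = 2.000 bits.
Mean RT = a + bH = 185 + 40·2.000 = 265.00 ms.

265 ms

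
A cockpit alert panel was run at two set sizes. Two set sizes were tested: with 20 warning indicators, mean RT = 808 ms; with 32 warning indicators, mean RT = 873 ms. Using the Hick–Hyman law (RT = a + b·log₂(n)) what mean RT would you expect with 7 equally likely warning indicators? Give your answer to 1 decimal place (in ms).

Fit slope and intercept:
  b = (873 − 808) / (log₂ 32 − log₂ 20) = 65 / (5 − 4.3219) = 95.860 ms/bit
  a = 808 − 95.860 × 4.3219 = 393.700 ms
Then RT(7) = 393.700 + 95.860 × log₂ 7 = 393.700 + 95.860 × 2.8074 ≈ 662.813 ms.

662.8 ms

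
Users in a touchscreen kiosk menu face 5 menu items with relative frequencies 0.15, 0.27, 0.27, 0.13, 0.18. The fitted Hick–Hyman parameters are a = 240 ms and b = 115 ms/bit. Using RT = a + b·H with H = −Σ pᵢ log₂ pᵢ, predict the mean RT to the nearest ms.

H = 0.15·log₂(1/0.15) + 0.27·log₂(1/0.27) + 0.27·log₂(1/0.27) + 0.13·log₂(1/0.13) + 0.18·log₂(1/0.18) = 2.2585 bits.
RT = 240 + 115 × 2.2585 = 499.73 ms.

500 ms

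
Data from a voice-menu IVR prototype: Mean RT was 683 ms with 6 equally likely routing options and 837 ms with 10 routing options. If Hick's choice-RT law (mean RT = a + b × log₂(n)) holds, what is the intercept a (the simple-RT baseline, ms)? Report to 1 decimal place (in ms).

142.8 ms

b = (RT₂ − RT₁)/(log₂ n₂ − log₂ n₁) = (837 − 683)/(3.3219 − 2.5850) = 208.965 ms/bit.
a = RT₁ − b·log₂ n₁ = 683 − 208.965 × 2.5850 = 142.833 ms.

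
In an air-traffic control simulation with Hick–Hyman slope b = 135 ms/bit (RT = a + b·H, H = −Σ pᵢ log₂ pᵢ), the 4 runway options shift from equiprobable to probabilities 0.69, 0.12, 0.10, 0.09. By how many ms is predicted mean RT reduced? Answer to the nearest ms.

Equiprobable entropy H₀ = log₂ 4 = 2.0000 bits.
Skewed entropy H = −Σ pᵢ log₂ pᵢ = 1.3813 bits.
ΔRT = b·(H₀ − H) = 135 × 0.6187 = 83.53 ms.

84 ms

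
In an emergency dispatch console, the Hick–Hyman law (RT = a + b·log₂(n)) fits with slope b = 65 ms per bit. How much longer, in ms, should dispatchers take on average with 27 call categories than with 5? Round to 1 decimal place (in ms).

The intercept a cancels: ΔRT = b·(log₂ n₂ − log₂ n₁) = b·log₂(n₂/n₁).
log₂(27) − log₂(5) = 4.7549 − 2.3219 = 2.4330.
ΔRT = 65 × 2.4330 = 158.142 ms.

158.1 ms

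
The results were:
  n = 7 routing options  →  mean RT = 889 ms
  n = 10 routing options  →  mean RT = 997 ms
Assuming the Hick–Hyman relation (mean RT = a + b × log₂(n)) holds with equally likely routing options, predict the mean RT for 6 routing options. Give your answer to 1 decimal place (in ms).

RT is linear in log₂ n, so two points fix the line:
  b = (997 − 889) / (log₂ 10 − log₂ 7) = 108 / (3.3219 − 2.8074) = 209.883 ms/bit
  a = 889 − 209.883 × 2.8074 = 299.785 ms
Then RT(6) = 299.785 + 209.883 × log₂ 6 = 299.785 + 209.883 × 2.5850 ≈ 842.324 ms.

842.3 ms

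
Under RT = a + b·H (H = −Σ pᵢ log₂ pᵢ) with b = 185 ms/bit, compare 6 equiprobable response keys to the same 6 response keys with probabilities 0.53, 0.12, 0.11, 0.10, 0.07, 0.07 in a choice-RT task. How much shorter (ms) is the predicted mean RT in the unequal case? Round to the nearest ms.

The RT saving is b·ΔH. Equiprobable H₀ = log₂(6) = 2.5850 bits; with the given probabilities H = 2.0721 bits.
b·(H₀ − H) = 185 × (2.5850 − 2.0721) = 94.88 ms.

95 ms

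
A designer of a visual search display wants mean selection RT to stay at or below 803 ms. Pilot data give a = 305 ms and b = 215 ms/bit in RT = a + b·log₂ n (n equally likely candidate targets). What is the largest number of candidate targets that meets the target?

Information budget: (803 − 305)/215 = 2.3163 bits, so n ≤ 2^2.3163 = 4.980 → at most 4.

4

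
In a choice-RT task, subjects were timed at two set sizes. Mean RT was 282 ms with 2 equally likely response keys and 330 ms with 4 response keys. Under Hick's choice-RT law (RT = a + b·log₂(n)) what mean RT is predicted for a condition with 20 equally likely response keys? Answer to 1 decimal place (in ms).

441.5 ms

With log₂ n on the abscissa the relation is linear; from the two conditions:
  b = (330 − 282) / (log₂ 4 − log₂ 2) = 48 / (2 − 1) = 48.000 ms/bit
  a = 282 − 48.000 × 1 = 234.000 ms
Then RT(20) = 234.000 + 48.000 × log₂ 20 = 234.000 + 48.000 × 4.3219 ≈ 441.453 ms.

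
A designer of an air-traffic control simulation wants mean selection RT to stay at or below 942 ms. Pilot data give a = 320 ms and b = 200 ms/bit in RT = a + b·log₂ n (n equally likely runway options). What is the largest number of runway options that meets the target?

Information budget: (942 − 320)/200 = 3.1100 bits, so n ≤ 2^3.1100 = 8.634 → at most 8.

8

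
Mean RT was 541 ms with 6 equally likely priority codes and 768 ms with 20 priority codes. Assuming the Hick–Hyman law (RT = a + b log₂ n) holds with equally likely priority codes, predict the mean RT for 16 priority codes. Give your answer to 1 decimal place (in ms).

725.9 ms

Solve the two-equation system in a and b:
  b = (768 − 541) / (log₂ 20 − log₂ 6) = 227 / (4.3219 − 2.5850) = 130.688 ms/bit
  a = 541 − 130.688 × 2.5850 = 203.177 ms
Then RT(16) = 203.177 + 130.688 × log₂ 16 = 203.177 + 130.688 × 4 ≈ 725.928 ms.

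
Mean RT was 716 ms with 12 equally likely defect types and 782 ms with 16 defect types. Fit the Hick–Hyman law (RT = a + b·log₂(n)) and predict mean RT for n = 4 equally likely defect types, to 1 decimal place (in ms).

464.0 ms

Fit slope and intercept:
  b = (782 − 716) / (log₂ 16 − log₂ 12) = 66 / (4 − 3.5850) = 159.022 ms/bit
  a = 716 − 159.022 × 3.5850 = 145.913 ms
Then RT(4) = 145.913 + 159.022 × log₂ 4 = 145.913 + 159.022 × 2 ≈ 463.956 ms.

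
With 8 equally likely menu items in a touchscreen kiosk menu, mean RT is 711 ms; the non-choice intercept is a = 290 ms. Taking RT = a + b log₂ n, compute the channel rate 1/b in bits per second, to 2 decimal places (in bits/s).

Choice component = 711 − 290 = 421 ms over log₂(8) = 3 bits.
b = 421 / 3 = 140.333 ms/bit, so 1/b = 7.126 bits/s.

7.13 bits/s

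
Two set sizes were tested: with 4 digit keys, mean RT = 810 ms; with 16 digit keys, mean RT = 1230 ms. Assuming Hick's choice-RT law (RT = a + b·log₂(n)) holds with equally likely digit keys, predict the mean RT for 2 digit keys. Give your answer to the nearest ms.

With log₂ n on the abscissa the relation is linear; from the two conditions:
  b = (1230 − 810) / (log₂ 16 − log₂ 4) = 420 / (4 − 2) = 210 ms/bit
  a = 810 − 210 × 2 = 390 ms
Then RT(2) = 390 + 210 × log₂ 2 = 390 + 210 × 1 ≈ 600.000 ms.

600 ms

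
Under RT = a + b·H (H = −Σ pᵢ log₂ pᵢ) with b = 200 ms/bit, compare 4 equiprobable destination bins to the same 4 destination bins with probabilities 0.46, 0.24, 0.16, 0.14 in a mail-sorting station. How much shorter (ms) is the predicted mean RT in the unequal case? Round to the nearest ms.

34 ms

The RT saving is b·ΔH. Equiprobable H₀ = log₂(4) = 2.0000 bits; with the given probabilities H = 1.8296 bits.
b·(H₀ − H) = 200 × (2.0000 − 1.8296) = 34.08 ms.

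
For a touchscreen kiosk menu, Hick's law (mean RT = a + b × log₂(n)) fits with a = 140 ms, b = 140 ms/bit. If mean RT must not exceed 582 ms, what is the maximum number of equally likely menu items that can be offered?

Set 140 + 140·log₂ n ≤ 582 → log₂ n ≤ (582 − 140)/140 = 3.1571.
So n ≤ 2^3.1571 = 8.921; the largest integer n is 8.

8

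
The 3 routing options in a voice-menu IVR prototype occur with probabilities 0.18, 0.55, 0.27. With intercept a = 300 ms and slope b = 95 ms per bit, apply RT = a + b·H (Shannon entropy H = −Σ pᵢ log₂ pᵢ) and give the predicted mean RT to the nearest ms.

Entropy contributions −pᵢ log₂ pᵢ: 0.4453, 0.4744, 0.5100; sum H = 1.4297 bits.
RT = a + bH = 300 + 95·1.4297 = 435.82 ms.

436 ms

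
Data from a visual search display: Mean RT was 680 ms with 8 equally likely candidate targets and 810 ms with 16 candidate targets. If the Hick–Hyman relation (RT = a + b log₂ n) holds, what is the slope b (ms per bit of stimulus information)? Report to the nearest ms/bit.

The slope on a log₂ axis is (810 − 680) / (4 − 3) = 130 ms/bit.

130 ms/bit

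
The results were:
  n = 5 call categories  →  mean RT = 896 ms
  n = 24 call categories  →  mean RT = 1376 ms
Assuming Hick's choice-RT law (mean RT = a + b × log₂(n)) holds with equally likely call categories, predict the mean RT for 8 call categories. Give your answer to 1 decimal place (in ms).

Fit slope and intercept:
  b = (1376 − 896) / (log₂ 24 − log₂ 5) = 480 / (4.5850 − 2.3219) = 212.105 ms/bit
  a = 896 − 212.105 × 2.3219 = 403.508 ms
Then RT(8) = 403.508 + 212.105 × log₂ 8 = 403.508 + 212.105 × 3 ≈ 1039.822 ms.

1039.8 ms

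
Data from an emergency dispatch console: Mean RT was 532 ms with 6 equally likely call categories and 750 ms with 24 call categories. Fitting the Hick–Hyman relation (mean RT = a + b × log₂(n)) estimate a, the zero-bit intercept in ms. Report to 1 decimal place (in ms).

Slope: b = (750 − 532) / (log₂ 24 − log₂ 6) = 218/2.0000 = 109.000 ms/bit.
a = RT₁ − b·log₂ n₁ = 532 − 109.000 × 2.5850 = 250.239 ms.

250.2 ms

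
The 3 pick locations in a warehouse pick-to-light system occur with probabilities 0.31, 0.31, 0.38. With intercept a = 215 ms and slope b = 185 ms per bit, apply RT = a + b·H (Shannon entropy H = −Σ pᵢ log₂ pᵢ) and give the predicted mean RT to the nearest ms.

507 ms

H = 0.31·log₂(1/0.31) + 0.31·log₂(1/0.31) + 0.38·log₂(1/0.38) = 1.5780 bits.
RT = 215 + 185 × 1.5780 = 506.94 ms.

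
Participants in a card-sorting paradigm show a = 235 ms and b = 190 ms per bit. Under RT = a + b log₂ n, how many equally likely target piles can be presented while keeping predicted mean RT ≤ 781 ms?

7

Set 235 + 190·log₂ n ≤ 781 → log₂ n ≤ (781 − 235)/190 = 2.8737.
So n ≤ 2^2.8737 = 7.329; the largest integer n is 7.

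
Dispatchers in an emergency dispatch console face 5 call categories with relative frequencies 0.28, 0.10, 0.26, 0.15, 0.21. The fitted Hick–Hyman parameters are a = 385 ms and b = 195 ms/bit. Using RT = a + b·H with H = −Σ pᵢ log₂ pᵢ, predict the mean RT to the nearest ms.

H = 0.28·log₂(1/0.28) + 0.10·log₂(1/0.10) + 0.26·log₂(1/0.26) + 0.15·log₂(1/0.15) + 0.21·log₂(1/0.21) = 2.2351 bits.
RT = 385 + 195 × 2.2351 = 820.84 ms.

821 ms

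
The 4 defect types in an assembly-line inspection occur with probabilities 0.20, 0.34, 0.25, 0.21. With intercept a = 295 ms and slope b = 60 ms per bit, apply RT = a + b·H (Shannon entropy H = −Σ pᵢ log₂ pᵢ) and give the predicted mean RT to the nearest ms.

413 ms

H = 0.20·log₂(1/0.20) + 0.34·log₂(1/0.34) + 0.25·log₂(1/0.25) + 0.21·log₂(1/0.21) = 1.9664 bits.
RT = 295 + 60 × 1.9664 = 412.98 ms.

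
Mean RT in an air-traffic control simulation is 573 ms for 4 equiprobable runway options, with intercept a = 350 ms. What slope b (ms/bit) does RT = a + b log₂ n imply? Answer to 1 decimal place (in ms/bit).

111.5 ms/bit

4 alternatives carry log₂ 4 = 2 bits; the choice cost is 573 − 350 = 223 ms, so b = 223/2 = 111.500 ms/bit.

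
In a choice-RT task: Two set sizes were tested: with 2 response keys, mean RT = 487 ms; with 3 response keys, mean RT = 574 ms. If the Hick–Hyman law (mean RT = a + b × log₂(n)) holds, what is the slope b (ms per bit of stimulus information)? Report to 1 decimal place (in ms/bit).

Slope: b = (574 − 487) / (log₂ 3 − log₂ 2) = 87/0.5850 = 148.727 ms/bit.

148.7 ms/bit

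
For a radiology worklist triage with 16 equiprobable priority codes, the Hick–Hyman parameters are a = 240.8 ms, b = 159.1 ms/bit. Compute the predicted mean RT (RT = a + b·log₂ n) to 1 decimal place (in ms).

log₂(16) = 4 bits, so RT = 240.8 + 159.1 × 4 ≈ 877.200 ms.

877.2 ms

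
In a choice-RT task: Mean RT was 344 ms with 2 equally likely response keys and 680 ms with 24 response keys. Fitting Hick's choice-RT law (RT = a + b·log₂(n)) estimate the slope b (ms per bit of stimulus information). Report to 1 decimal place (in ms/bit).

Slope: b = (680 − 344) / (log₂ 24 − log₂ 2) = 336/3.5850 = 93.725 ms/bit.

93.7 ms/bit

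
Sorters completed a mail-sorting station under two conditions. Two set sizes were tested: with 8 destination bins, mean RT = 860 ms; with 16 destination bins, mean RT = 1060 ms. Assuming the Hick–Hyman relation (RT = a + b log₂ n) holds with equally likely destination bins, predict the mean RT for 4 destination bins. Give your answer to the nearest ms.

Fit slope and intercept:
  b = (1060 − 860) / (log₂ 16 − log₂ 8) = 200 / (4 − 3) = 200 ms/bit
  a = 860 − 200 × 3 = 260 ms
Then RT(4) = 260 + 200 × log₂ 4 = 260 + 200 × 2 ≈ 660.000 ms.

660 ms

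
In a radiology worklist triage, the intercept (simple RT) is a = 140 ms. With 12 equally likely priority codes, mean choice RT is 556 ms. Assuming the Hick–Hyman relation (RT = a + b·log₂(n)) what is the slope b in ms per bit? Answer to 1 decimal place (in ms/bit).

116.0 ms/bit

log₂(12) = 3.5850 bits.
b = (RT − a)/log₂ n = (556 − 140) / 3.5850 = 116.040 ms/bit.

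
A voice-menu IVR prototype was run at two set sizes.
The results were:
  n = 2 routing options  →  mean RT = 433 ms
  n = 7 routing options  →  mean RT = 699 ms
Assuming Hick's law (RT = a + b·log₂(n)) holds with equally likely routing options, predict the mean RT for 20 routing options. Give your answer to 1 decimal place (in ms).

Fit slope and intercept:
  b = (699 − 433) / (log₂ 7 − log₂ 2) = 266 / (2.8074 − 1) = 147.176 ms/bit
  a = 433 − 147.176 × 1 = 285.824 ms
Then RT(20) = 285.824 + 147.176 × log₂ 20 = 285.824 + 147.176 × 4.3219 ≈ 921.909 ms.

921.9 ms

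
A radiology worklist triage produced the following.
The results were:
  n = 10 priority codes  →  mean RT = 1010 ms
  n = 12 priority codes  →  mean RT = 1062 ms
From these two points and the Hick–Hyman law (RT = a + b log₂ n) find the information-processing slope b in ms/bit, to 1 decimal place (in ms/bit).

197.7 ms/bit

b = (RT₂ − RT₁)/(log₂ n₂ − log₂ n₁) = (1062 − 1010)/(3.5850 − 3.3219) = 197.693 ms/bit.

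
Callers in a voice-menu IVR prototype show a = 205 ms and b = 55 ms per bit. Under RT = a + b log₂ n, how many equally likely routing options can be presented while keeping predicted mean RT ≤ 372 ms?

8

55·log₂ n ≤ 372 − 205 = 167, giving log₂ n ≤ 3.0364 and n ≤ 8.204. The largest whole number is 8.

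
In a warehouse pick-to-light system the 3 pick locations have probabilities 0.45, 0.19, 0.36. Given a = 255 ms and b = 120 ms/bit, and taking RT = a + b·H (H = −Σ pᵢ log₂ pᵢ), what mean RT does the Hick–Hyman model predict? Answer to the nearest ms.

436 ms

Entropy contributions −pᵢ log₂ pᵢ: 0.5184, 0.4552, 0.5306; sum H = 1.5042 bits.
RT = a + bH = 255 + 120·1.5042 = 435.51 ms.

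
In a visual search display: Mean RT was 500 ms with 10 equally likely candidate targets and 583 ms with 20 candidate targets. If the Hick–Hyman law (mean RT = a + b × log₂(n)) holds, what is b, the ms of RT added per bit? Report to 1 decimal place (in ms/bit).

The slope on a log₂ axis is (583 − 500) / (4.3219 − 3.3219) = 83.000 ms/bit.

83.0 ms/bit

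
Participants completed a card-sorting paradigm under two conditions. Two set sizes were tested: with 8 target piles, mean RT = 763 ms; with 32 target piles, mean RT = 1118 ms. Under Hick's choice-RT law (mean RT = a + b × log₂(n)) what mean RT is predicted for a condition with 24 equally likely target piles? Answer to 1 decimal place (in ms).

1044.3 ms

Fit slope and intercept:
  b = (1118 − 763) / (log₂ 32 − log₂ 8) = 355 / (5 − 3) = 177.500 ms/bit
  a = 763 − 177.500 × 3 = 230.500 ms
Then RT(24) = 230.500 + 177.500 × log₂ 24 = 230.500 + 177.500 × 4.5850 ≈ 1044.331 ms.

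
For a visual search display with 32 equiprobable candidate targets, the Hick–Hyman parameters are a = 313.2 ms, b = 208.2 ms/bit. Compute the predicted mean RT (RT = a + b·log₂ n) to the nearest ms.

log₂(32) = 5 bits, so RT = 313.2 + 208.2 × 5 ≈ 1354.200 ms.

1354 ms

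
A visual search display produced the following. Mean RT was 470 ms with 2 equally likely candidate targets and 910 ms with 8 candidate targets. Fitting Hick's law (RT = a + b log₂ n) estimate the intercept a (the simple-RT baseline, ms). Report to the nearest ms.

250 ms

b = (RT₂ − RT₁)/(log₂ n₂ − log₂ n₁) = (910 − 470)/(3 − 1) = 220 ms/bit.
a = RT₁ − b·log₂ n₁ = 470 − 220 × 1 = 250.000 ms.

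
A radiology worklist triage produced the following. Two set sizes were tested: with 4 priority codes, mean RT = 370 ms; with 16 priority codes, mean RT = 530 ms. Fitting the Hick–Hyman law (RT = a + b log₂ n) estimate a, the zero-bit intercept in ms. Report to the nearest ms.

210 ms

b = (RT₂ − RT₁)/(log₂ n₂ − log₂ n₁) = (530 − 370)/(4 − 2) = 80 ms/bit.
a = RT₁ − b·log₂ n₁ = 370 − 80 × 2 = 210.000 ms.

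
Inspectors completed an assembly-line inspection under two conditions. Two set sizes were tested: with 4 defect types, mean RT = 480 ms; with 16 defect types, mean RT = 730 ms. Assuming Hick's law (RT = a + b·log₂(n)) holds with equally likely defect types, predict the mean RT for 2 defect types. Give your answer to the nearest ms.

Solve the two-equation system in a and b:
  b = (730 − 480) / (log₂ 16 − log₂ 4) = 250 / (4 − 2) = 125 ms/bit
  a = 480 − 125 × 2 = 230 ms
Then RT(2) = 230 + 125 × log₂ 2 = 230 + 125 × 1 ≈ 355.000 ms.

355 ms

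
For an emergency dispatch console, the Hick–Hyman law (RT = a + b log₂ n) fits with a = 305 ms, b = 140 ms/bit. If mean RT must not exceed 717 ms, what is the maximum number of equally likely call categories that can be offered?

Set 305 + 140·log₂ n ≤ 717 → log₂ n ≤ (717 − 305)/140 = 2.9429.
So n ≤ 2^2.9429 = 7.689; the largest integer n is 7.

7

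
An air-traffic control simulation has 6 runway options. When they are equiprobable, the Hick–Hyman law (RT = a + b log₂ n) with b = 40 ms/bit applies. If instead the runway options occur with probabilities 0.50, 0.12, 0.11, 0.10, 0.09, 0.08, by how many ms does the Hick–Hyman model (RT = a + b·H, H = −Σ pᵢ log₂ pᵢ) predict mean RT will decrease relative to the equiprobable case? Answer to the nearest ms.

Equiprobable entropy H₀ = log₂ 6 = 2.5850 bits.
Skewed entropy H = −Σ pᵢ log₂ pᵢ = 2.1537 bits.
ΔRT = b·(H₀ − H) = 40 × 0.4313 = 17.25 ms.

17 ms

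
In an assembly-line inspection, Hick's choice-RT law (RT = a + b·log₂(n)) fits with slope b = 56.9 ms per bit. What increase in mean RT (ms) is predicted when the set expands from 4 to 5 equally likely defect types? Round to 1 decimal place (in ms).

Only the slope matters, since a is common to both: ΔRT = b·log₂(n₂/n₁).
log₂(5) − log₂(4) = 2.3219 − 2 = 0.3219.
ΔRT = 56.9 × 0.3219 = 18.318 ms.

18.3 ms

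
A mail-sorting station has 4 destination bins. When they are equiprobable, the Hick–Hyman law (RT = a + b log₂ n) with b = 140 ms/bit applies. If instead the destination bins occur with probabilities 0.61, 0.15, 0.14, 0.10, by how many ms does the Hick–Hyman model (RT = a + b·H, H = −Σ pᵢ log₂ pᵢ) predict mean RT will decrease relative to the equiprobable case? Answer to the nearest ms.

60 ms

Equiprobable entropy H₀ = log₂ 4 = 2.0000 bits.
Skewed entropy H = −Σ pᵢ log₂ pᵢ = 1.5749 bits.
ΔRT = b·(H₀ − H) = 140 × 0.4251 = 59.52 ms.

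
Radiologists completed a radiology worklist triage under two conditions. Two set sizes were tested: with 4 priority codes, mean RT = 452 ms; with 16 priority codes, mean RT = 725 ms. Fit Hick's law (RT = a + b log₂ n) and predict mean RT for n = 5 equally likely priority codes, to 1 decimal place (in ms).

495.9 ms

Solve the two-equation system in a and b:
  b = (725 − 452) / (log₂ 16 − log₂ 4) = 273 / (4 − 2) = 136.500 ms/bit
  a = 452 − 136.500 × 2 = 179.000 ms
Then RT(5) = 179.000 + 136.500 × log₂ 5 = 179.000 + 136.500 × 2.3219 ≈ 495.943 ms.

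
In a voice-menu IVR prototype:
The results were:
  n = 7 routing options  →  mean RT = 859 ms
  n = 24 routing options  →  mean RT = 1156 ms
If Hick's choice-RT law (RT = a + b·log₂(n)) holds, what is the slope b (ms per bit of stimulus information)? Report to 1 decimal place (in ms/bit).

167.1 ms/bit

The slope on a log₂ axis is (1156 − 859) / (4.5850 − 2.8074) = 167.078 ms/bit.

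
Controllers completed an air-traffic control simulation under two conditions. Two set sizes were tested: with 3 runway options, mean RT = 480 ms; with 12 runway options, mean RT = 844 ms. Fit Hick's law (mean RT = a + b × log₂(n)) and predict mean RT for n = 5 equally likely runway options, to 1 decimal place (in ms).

RT is linear in log₂ n, so two points fix the line:
  b = (844 − 480) / (log₂ 12 − log₂ 3) = 364 / (3.5850 − 1.5850) = 182.000 ms/bit
  a = 480 − 182.000 × 1.5850 = 191.537 ms
Then RT(5) = 191.537 + 182.000 × log₂ 5 = 191.537 + 182.000 × 2.3219 ≈ 614.128 ms.

614.1 ms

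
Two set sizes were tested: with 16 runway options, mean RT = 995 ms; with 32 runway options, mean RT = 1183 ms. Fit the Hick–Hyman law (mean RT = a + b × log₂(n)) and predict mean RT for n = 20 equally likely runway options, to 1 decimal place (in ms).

1055.5 ms

Solve the two-equation system in a and b:
  b = (1183 − 995) / (log₂ 32 − log₂ 16) = 188 / (5 − 4) = 188.000 ms/bit
  a = 995 − 188.000 × 4 = 243.000 ms
Then RT(20) = 243.000 + 188.000 × log₂ 20 = 243.000 + 188.000 × 4.3219 ≈ 1055.522 ms.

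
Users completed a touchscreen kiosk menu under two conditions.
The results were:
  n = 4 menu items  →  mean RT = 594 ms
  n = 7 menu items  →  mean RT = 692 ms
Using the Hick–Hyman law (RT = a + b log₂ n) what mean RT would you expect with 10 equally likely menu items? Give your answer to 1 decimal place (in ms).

754.5 ms

Fit slope and intercept:
  b = (692 − 594) / (log₂ 7 − log₂ 4) = 98 / (2.8074 − 2) = 121.384 ms/bit
  a = 594 − 121.384 × 2 = 351.232 ms
Then RT(10) = 351.232 + 121.384 × log₂ 10 = 351.232 + 121.384 × 3.3219 ≈ 754.461 ms.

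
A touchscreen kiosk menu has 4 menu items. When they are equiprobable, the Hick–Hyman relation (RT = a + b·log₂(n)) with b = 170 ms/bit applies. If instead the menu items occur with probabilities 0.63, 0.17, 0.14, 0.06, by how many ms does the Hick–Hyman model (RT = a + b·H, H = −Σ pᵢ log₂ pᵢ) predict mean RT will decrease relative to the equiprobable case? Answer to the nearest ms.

Equiprobable entropy H₀ = log₂ 4 = 2.0000 bits.
Skewed entropy H = −Σ pᵢ log₂ pᵢ = 1.4952 bits.
ΔRT = b·(H₀ − H) = 170 × 0.5048 = 85.82 ms.

86 ms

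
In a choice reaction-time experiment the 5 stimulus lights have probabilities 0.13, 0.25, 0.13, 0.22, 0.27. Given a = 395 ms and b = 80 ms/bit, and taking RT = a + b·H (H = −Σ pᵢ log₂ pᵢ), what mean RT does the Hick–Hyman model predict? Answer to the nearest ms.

575 ms

Entropy contributions −pᵢ log₂ pᵢ: 0.3826, 0.5000, 0.3826, 0.4806, 0.5100; sum H = 2.2559 bits.
RT = a + bH = 395 + 80·2.2559 = 575.47 ms.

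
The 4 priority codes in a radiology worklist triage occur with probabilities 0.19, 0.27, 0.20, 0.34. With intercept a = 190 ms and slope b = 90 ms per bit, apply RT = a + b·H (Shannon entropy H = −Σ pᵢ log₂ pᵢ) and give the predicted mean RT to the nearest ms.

366 ms

Entropy contributions −pᵢ log₂ pᵢ: 0.4552, 0.5100, 0.4644, 0.5292; sum H = 1.9588 bits.
RT = a + bH = 190 + 90·1.9588 = 366.29 ms.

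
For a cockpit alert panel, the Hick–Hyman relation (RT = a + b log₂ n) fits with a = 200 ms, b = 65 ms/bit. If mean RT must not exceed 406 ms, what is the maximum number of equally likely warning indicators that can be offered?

Set 200 + 65·log₂ n ≤ 406 → log₂ n ≤ (406 − 200)/65 = 3.1692.
So n ≤ 2^3.1692 = 8.996; the largest integer n is 8.

8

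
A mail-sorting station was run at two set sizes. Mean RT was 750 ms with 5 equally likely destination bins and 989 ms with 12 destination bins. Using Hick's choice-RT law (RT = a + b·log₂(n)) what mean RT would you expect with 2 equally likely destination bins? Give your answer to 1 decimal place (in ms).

With log₂ n on the abscissa the relation is linear; from the two conditions:
  b = (989 − 750) / (log₂ 12 − log₂ 5) = 239 / (3.5850 − 2.3219) = 189.227 ms/bit
  a = 750 − 189.227 × 2.3219 = 310.629 ms
Then RT(2) = 310.629 + 189.227 × log₂ 2 = 310.629 + 189.227 × 1 ≈ 499.856 ms.

499.9 ms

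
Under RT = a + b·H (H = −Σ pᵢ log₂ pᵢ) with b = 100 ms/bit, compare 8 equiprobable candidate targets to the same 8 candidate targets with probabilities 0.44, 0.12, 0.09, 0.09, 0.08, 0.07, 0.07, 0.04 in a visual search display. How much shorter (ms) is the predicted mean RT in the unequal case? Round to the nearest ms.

47 ms

Equiprobable entropy H₀ = log₂ 8 = 3.0000 bits.
Skewed entropy H = −Σ pᵢ log₂ pᵢ = 2.5279 bits.
ΔRT = b·(H₀ − H) = 100 × 0.4721 = 47.21 ms.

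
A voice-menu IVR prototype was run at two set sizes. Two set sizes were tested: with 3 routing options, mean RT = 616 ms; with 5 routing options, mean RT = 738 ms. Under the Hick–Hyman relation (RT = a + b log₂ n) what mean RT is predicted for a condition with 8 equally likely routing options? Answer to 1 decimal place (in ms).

With log₂ n on the abscissa the relation is linear; from the two conditions:
  b = (738 − 616) / (log₂ 5 − log₂ 3) = 122 / (2.3219 − 1.5850) = 165.544 ms/bit
  a = 616 − 165.544 × 1.5850 = 353.619 ms
Then RT(8) = 353.619 + 165.544 × log₂ 8 = 353.619 + 165.544 × 3 ≈ 850.251 ms.

850.3 ms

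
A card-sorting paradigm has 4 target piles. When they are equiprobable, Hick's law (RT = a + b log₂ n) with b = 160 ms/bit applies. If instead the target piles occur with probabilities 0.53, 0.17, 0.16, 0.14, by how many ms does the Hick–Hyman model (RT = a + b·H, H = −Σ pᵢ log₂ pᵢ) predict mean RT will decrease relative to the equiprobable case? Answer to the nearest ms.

Equiprobable entropy H₀ = log₂ 4 = 2.0000 bits.
Skewed entropy H = −Σ pᵢ log₂ pᵢ = 1.7402 bits.
ΔRT = b·(H₀ − H) = 160 × 0.2598 = 41.57 ms.

42 ms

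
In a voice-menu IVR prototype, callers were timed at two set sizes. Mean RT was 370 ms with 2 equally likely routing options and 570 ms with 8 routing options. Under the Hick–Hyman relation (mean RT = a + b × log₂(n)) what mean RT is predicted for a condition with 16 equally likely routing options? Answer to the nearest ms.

670 ms

Solve the two-equation system in a and b:
  b = (570 − 370) / (log₂ 8 − log₂ 2) = 200 / (3 − 1) = 100 ms/bit
  a = 370 − 100 × 1 = 270 ms
Then RT(16) = 270 + 100 × log₂ 16 = 270 + 100 × 4 ≈ 670.000 ms.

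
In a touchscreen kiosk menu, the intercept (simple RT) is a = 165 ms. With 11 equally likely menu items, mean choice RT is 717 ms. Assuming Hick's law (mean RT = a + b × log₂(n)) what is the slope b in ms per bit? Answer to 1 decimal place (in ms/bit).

159.6 ms/bit

b = (717 − 165) / log₂(11) = 552 / 3.4594 = 159.564 ms/bit.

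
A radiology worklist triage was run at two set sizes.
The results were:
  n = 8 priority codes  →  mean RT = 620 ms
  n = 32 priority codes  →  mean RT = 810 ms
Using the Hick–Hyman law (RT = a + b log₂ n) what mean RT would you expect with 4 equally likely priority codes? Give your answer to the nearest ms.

525 ms

Fit slope and intercept:
  b = (810 − 620) / (log₂ 32 − log₂ 8) = 190 / (5 − 3) = 95 ms/bit
  a = 620 − 95 × 3 = 335 ms
Then RT(4) = 335 + 95 × log₂ 4 = 335 + 95 × 2 ≈ 525.000 ms.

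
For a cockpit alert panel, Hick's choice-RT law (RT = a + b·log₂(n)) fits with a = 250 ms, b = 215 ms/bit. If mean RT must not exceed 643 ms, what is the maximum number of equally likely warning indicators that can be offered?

3

215·log₂ n ≤ 643 − 250 = 393, giving log₂ n ≤ 1.8279 and n ≤ 3.550. The largest whole number is 3.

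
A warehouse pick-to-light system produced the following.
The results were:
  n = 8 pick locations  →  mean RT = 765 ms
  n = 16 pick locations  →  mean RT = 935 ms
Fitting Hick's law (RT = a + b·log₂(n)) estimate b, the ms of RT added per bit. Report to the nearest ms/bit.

Slope: b = (935 − 765) / (log₂ 16 − log₂ 8) = 170/1.0000 = 170 ms/bit.

170 ms/bit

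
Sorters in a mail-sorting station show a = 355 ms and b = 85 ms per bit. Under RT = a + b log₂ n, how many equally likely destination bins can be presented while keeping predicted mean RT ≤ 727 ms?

Information budget: (727 − 355)/85 = 4.3765 bits, so n ≤ 2^4.3765 = 20.771 → at most 20.

20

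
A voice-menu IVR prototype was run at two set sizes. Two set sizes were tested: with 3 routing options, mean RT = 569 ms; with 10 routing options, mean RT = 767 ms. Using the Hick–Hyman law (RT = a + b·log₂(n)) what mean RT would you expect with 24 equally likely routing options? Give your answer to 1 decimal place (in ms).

911.0 ms

Fit slope and intercept:
  b = (767 − 569) / (log₂ 10 − log₂ 3) = 198 / (3.3219 − 1.5850) = 113.992 ms/bit
  a = 569 − 113.992 × 1.5850 = 388.327 ms
Then RT(24) = 388.327 + 113.992 × log₂ 24 = 388.327 + 113.992 × 4.5850 ≈ 910.976 ms.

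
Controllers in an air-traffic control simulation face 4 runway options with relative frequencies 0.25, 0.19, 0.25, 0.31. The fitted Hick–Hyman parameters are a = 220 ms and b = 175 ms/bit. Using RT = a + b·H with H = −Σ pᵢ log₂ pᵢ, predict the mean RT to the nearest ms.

Entropy contributions −pᵢ log₂ pᵢ: 0.5000, 0.4552, 0.5000, 0.5238; sum H = 1.9790 bits.
RT = a + bH = 220 + 175·1.9790 = 566.33 ms.

566 ms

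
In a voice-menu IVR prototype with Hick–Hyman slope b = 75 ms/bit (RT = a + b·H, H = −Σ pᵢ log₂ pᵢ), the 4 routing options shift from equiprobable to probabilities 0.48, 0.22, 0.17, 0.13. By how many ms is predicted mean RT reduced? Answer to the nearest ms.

15 ms

The RT saving is b·ΔH. Equiprobable H₀ = log₂(4) = 2.0000 bits; with the given probabilities H = 1.8061 bits.
b·(H₀ − H) = 75 × (2.0000 − 1.8061) = 14.54 ms.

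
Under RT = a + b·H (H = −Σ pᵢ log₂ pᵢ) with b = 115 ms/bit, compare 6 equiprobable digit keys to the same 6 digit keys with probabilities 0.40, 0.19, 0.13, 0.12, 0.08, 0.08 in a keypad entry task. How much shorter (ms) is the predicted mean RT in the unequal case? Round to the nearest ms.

The RT saving is b·ΔH. Equiprobable H₀ = log₂(6) = 2.5850 bits; with the given probabilities H = 2.3167 bits.
b·(H₀ − H) = 115 × (2.5850 − 2.3167) = 30.85 ms.

31 ms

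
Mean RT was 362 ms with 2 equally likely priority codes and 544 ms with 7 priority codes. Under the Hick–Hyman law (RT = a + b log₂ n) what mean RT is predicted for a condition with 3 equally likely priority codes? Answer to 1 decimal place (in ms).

420.9 ms

RT is linear in log₂ n, so two points fix the line:
  b = (544 − 362) / (log₂ 7 − log₂ 2) = 182 / (2.8074 − 1) = 100.700 ms/bit
  a = 362 − 100.700 × 1 = 261.300 ms
Then RT(3) = 261.300 + 100.700 × log₂ 3 = 261.300 + 100.700 × 1.5850 ≈ 420.906 ms.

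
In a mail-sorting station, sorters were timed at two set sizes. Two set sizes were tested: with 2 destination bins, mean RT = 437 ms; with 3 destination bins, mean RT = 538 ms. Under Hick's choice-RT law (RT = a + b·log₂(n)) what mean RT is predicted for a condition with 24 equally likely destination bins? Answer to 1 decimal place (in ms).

Fit slope and intercept:
  b = (538 − 437) / (log₂ 3 − log₂ 2) = 101 / (1.5850 − 1) = 172.661 ms/bit
  a = 437 − 172.661 × 1 = 264.339 ms
Then RT(24) = 264.339 + 172.661 × log₂ 24 = 264.339 + 172.661 × 4.5850 ≈ 1055.982 ms.

1056.0 ms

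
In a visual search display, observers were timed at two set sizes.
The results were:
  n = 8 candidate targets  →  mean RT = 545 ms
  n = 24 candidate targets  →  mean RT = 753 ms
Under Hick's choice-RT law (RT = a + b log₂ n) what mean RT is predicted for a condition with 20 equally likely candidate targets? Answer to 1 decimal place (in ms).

With log₂ n on the abscissa the relation is linear; from the two conditions:
  b = (753 − 545) / (log₂ 24 − log₂ 8) = 208 / (4.5850 − 3) = 131.233 ms/bit
  a = 545 − 131.233 × 3 = 151.300 ms
Then RT(20) = 151.300 + 131.233 × log₂ 20 = 151.300 + 131.233 × 4.3219 ≈ 718.481 ms.

718.5 ms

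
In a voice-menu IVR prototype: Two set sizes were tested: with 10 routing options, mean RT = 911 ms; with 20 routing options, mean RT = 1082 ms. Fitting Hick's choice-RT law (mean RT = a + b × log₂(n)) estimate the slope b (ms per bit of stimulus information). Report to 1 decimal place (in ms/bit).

171.0 ms/bit

Slope: b = (1082 − 911) / (log₂ 20 − log₂ 10) = 171/1.0000 = 171.000 ms/bit.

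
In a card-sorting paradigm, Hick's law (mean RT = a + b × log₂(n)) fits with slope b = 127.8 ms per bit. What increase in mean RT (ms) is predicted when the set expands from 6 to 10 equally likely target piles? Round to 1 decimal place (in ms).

94.2 ms

Only the slope matters, since a is common to both: ΔRT = b·log₂(n₂/n₁).
log₂(10) − log₂(6) = 3.3219 − 2.5850 = 0.7370.
ΔRT = 127.8 × 0.7370 = 94.184 ms.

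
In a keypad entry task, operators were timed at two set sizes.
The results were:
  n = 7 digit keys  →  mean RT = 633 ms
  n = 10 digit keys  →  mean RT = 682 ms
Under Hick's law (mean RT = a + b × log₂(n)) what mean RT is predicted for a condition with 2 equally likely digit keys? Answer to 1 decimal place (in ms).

With log₂ n on the abscissa the relation is linear; from the two conditions:
  b = (682 − 633) / (log₂ 10 − log₂ 7) = 49 / (3.3219 − 2.8074) = 95.225 ms/bit
  a = 633 − 95.225 × 2.8074 = 365.671 ms
Then RT(2) = 365.671 + 95.225 × log₂ 2 = 365.671 + 95.225 × 1 ≈ 460.895 ms.

460.9 ms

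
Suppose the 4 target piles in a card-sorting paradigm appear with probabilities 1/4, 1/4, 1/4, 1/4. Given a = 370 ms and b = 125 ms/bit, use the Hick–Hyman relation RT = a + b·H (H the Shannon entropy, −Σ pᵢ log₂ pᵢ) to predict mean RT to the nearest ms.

620 ms

H = −Σ pᵢ log₂ pᵢ = 0.25·2 + 0.25·2 + 0.25·2 + 0.25·2 = 2.000 bits.
RT = 370 + 125 × 2.000 = 620.00 ms.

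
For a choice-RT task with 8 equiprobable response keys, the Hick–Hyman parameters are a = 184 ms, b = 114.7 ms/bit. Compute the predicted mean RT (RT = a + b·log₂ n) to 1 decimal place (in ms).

log₂(8) = 3 bits, so RT = 184 + 114.7 × 3 ≈ 528.100 ms.

528.1 ms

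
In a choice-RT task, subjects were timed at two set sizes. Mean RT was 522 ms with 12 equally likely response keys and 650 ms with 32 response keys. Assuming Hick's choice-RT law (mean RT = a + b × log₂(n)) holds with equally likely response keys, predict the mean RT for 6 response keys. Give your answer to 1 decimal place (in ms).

Solve the two-equation system in a and b:
  b = (650 − 522) / (log₂ 32 − log₂ 12) = 128 / (5 − 3.5850) = 90.457 ms/bit
  a = 522 − 90.457 × 3.5850 = 197.715 ms
Then RT(6) = 197.715 + 90.457 × log₂ 6 = 197.715 + 90.457 × 2.5850 ≈ 431.543 ms.

431.5 ms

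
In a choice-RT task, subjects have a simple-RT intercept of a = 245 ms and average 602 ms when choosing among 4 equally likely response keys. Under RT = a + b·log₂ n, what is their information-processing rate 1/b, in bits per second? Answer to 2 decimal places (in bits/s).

5.60 bits/s

Choice component = 602 − 245 = 357 ms over log₂(4) = 2 bits.
b = 357 / 2 = 178.500 ms/bit, so 1/b = 5.602 bits/s.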